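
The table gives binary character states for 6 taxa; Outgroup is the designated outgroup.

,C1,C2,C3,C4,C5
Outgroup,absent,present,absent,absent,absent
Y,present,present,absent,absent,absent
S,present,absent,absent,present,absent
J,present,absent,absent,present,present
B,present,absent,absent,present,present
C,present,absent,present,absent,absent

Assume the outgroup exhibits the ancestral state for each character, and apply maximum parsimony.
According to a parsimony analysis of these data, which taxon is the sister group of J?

B

Character polarity is set by the outgroup: the derived state is whichever differs from the outgroup's state, so for C2 the derived state is 'absent', and for the remaining characters it is 'present'.
C1 (derived state 'present') is shared by all ingroup taxa — unites the whole ingroup.
Only B, C, J, and S show the derived state 'absent' for C2, supporting them as a clade.
C3: derived state 'present' in C only — an autapomorphy, so it tells us nothing about relationships among taxa.
Only B, J, and S show the derived state 'present' for C4, supporting them as a clade.
C5: derived state 'present' in B and J only — synapomorphy for {B, J}.
Most parsimonious ingroup topology: (Y,((S,(J,B)),C)).
J and B form a cherry on this tree, so they are sister taxa.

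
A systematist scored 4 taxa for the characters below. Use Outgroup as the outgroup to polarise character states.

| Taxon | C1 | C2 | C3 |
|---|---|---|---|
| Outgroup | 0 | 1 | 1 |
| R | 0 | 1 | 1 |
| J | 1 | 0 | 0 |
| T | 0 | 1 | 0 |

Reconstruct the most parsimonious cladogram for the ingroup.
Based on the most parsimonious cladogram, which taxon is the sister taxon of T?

J

Character polarity is set by the outgroup: the derived state is whichever differs from the outgroup's state, so for C2, C3 the derived state is '0', and for the remaining characters it is '1'.
C1: derived state '1' in J only — an autapomorphy, so it tells us nothing about relationships among taxa.
C2: derived state '0' in J only — an autapomorphy, so it tells us nothing about relationships among taxa.
C3 (derived state '0') is shared by J and T — a synapomorphy uniting that clade.
Most parsimonious ingroup topology: (R,(J,T)).
T and J form a cherry on this tree, so they are sister taxa.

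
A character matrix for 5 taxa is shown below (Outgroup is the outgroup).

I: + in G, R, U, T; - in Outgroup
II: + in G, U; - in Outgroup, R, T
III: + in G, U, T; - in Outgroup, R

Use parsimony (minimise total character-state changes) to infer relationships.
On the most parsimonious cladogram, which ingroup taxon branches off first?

R

The outgroup has state '-' for every character, so '+' is the derived state throughout.
All ingroup taxa share the derived state '+' for I; it defines the ingroup but does not resolve relationships within it.
Only G and U show the derived state '+' for II, supporting them as a clade.
Only G, T, and U show the derived state '+' for III, supporting them as a clade.
Most parsimonious ingroup topology: ((T,(U,G)),R).
R is sister to the clade containing all other ingroup taxa, so it is the earliest-diverging (most basal) ingroup lineage.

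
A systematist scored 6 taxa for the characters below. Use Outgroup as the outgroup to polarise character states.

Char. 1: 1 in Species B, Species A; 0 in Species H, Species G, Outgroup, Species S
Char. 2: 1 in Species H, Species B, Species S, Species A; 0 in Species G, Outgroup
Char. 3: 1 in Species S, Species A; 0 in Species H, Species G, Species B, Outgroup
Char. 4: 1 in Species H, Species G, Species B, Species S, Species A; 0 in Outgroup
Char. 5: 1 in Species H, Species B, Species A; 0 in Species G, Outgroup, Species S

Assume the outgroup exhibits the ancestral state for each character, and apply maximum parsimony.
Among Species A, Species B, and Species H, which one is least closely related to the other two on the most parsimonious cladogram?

Species H

The outgroup has state '0' for every character, so '1' is the derived state throughout.
Only Species A and Species B show the derived state '1' for Char. 1, supporting them as a clade.
Char. 2 (derived state '1') is shared by Species A, Species B, Species H, and Species S — a synapomorphy uniting that clade.
Char. 3 groups Species A and Species S, which is incompatible with the clades supported by the remaining characters; treating it as convergent (homoplasy) costs fewer steps than any alternative tree.
All ingroup taxa share the derived state '1' for Char. 4; it defines the ingroup but does not resolve relationships within it.
Char. 5 (derived state '1') is shared by Species A, Species B, and Species H — a synapomorphy uniting that clade.
Most parsimonious ingroup topology: (Species G,((Species H,(Species A,Species B)),Species S)).
Species A and Species B share a more recent common ancestor with each other than either does with Species H, so Species H is the least closely related of the three.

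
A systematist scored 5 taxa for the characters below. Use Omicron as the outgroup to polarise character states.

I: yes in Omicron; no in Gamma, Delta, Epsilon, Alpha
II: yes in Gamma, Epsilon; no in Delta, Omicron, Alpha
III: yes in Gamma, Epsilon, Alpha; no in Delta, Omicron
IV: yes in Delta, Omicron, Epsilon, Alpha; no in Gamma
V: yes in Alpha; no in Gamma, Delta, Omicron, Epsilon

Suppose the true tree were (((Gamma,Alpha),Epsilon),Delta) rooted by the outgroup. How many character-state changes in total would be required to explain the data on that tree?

6

Map each character onto (((Gamma,Alpha),Epsilon),Delta) (rooted by Omicron) and count the minimum state changes it requires (Fitch parsimony):
I: 1; II: 2; III: 1; IV: 1; V: 1.
Total tree length = 6.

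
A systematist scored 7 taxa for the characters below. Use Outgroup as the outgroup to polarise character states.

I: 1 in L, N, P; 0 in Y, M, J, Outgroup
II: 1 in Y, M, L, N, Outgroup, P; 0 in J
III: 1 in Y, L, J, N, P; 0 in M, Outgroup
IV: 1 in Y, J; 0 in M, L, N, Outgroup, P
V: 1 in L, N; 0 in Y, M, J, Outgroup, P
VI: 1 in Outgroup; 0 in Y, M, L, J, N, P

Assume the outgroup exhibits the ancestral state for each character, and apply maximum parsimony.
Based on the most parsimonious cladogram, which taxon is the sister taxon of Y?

J

Character polarity is set by the outgroup: the derived state is whichever differs from the outgroup's state, so for II, VI the derived state is '0', and for the remaining characters it is '1'.
Only L, N, and P show the derived state '1' for I, supporting them as a clade.
II (derived state '0') is unique to J (autapomorphy; uninformative for grouping).
Only J, L, N, P, and Y show the derived state '1' for III, supporting them as a clade.
IV: derived state '1' in J and Y only — synapomorphy for {J, Y}.
V (derived state '1') is shared by L and N — a synapomorphy uniting that clade.
All ingroup taxa share the derived state '0' for VI; it defines the ingroup but does not resolve relationships within it.
Most parsimonious ingroup topology: (((Y,J),((L,N),P)),M).
Y and J form a cherry on this tree, so they are sister taxa.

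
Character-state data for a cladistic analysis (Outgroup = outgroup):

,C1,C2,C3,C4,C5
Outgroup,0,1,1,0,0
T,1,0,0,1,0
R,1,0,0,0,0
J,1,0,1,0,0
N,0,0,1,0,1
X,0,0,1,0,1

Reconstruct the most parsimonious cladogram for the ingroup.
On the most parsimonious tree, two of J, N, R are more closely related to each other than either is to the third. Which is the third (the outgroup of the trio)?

Character polarity is set by the outgroup: the derived state is whichever differs from the outgroup's state, so for C2, C3 the derived state is '0', and for the remaining characters it is '1'.
Only J, R, and T show the derived state '1' for C1, supporting them as a clade.
All ingroup taxa share the derived state '0' for C2; it defines the ingroup but does not resolve relationships within it.
C3 (derived state '0') is shared by R and T — a synapomorphy uniting that clade.
C4 (derived state '1') is unique to T (autapomorphy; uninformative for grouping).
C5 (derived state '1') is shared by N and X — a synapomorphy uniting that clade.
Most parsimonious ingroup topology: (((T,R),J),(N,X)).
J and R share a more recent common ancestor with each other than either does with N, so N is the least closely related of the three.

N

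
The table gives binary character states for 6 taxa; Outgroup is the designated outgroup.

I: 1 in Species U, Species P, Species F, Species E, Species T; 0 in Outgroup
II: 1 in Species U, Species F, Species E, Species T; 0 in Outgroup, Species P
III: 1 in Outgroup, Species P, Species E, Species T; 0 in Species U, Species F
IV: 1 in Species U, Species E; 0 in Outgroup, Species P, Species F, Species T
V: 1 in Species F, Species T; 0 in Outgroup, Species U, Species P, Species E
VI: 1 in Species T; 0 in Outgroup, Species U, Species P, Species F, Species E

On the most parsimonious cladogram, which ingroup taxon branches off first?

Species P

Character polarity is set by the outgroup: the derived state is whichever differs from the outgroup's state, so for III the derived state is '0', and for the remaining characters it is '1'.
All ingroup taxa share the derived state '1' for I; it defines the ingroup but does not resolve relationships within it.
Only Species E, Species F, Species T, and Species U show the derived state '1' for II, supporting them as a clade.
III (state '0') occurs in Species F and Species U but conflicts with the nesting implied by the other characters — most parsimoniously interpreted as homoplasy.
IV: derived state '1' in Species E and Species U only — synapomorphy for {Species E, Species U}.
Only Species F and Species T show the derived state '1' for V, supporting them as a clade.
VI (derived state '1') is unique to Species T (autapomorphy; uninformative for grouping).
Most parsimonious ingroup topology: (((Species U,Species E),(Species F,Species T)),Species P).
Species P is sister to the clade containing all other ingroup taxa, so it is the earliest-diverging (most basal) ingroup lineage.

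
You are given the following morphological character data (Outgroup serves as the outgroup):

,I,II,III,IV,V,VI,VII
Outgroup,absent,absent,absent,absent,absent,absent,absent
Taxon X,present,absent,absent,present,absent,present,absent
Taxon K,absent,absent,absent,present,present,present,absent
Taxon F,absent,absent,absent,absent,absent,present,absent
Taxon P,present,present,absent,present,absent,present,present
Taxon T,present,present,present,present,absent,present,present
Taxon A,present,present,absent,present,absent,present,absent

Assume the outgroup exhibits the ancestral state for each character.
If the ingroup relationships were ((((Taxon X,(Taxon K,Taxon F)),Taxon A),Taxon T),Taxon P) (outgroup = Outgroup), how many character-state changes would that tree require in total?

Map each character onto ((((Taxon X,(Taxon K,Taxon F)),Taxon A),Taxon T),Taxon P) (rooted by Outgroup) and count the minimum state changes it requires (Fitch parsimony):
I: 2; II: 2; III: 1; IV: 2; V: 1; VI: 1; VII: 2.
Total tree length = 11.

11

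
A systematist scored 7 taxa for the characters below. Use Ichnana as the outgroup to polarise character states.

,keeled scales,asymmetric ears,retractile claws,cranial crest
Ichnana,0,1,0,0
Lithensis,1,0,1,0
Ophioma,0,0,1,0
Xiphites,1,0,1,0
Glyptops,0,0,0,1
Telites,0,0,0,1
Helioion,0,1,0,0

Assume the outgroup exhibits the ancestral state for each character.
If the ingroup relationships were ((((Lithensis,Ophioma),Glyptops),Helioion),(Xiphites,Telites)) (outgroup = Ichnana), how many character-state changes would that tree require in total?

Map each character onto ((((Lithensis,Ophioma),Glyptops),Helioion),(Xiphites,Telites)) (rooted by Ichnana) and count the minimum state changes it requires (Fitch parsimony):
keeled scales: 2; asymmetric ears: 2; retractile claws: 2; cranial crest: 2.
Total tree length = 8.

8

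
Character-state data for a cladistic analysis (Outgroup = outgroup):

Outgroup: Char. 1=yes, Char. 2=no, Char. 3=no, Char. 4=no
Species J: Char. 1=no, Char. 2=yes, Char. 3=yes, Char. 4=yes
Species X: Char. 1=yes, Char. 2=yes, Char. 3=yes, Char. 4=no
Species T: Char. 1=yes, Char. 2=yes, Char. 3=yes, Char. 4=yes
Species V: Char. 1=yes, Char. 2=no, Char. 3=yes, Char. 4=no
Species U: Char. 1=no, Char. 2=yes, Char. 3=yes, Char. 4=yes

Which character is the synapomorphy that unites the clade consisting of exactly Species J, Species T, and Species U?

Char. 4

Character polarity is set by the outgroup: the derived state is whichever differs from the outgroup's state, so for Char. 1 the derived state is 'no', and for the remaining characters it is 'yes'.
Only Species J and Species U show the derived state 'no' for Char. 1, supporting them as a clade.
Only Species J, Species T, Species U, and Species X show the derived state 'yes' for Char. 2, supporting them as a clade.
All ingroup taxa share the derived state 'yes' for Char. 3; it defines the ingroup but does not resolve relationships within it.
Only Species J, Species T, and Species U show the derived state 'yes' for Char. 4, supporting them as a clade.
Most parsimonious ingroup topology: ((((Species J,Species U),Species T),Species X),Species V).
The clade {Species J, Species T, Species U} is supported by Char. 4: its derived state 'yes' occurs in exactly those taxa and in no other taxon (including the outgroup).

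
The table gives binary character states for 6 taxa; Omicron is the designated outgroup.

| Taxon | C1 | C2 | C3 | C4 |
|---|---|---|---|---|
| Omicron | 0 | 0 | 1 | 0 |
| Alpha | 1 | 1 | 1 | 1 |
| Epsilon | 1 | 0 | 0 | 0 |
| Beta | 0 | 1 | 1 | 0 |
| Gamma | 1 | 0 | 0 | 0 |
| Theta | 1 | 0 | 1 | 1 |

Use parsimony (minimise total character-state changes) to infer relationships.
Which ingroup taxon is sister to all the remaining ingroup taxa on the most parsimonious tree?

Beta

Character polarity is set by the outgroup: the derived state is whichever differs from the outgroup's state, so for C3 the derived state is '0', and for the remaining characters it is '1'.
Only Alpha, Epsilon, Gamma, and Theta show the derived state '1' for C1, supporting them as a clade.
C2 groups Alpha and Beta, which is incompatible with the clades supported by the remaining characters; treating it as convergent (homoplasy) costs fewer steps than any alternative tree.
Only Epsilon and Gamma show the derived state '0' for C3, supporting them as a clade.
C4: derived state '1' in Alpha and Theta only — synapomorphy for {Alpha, Theta}.
Most parsimonious ingroup topology: (((Alpha,Theta),(Epsilon,Gamma)),Beta).
Beta is sister to the clade containing all other ingroup taxa, so it is the earliest-diverging (most basal) ingroup lineage.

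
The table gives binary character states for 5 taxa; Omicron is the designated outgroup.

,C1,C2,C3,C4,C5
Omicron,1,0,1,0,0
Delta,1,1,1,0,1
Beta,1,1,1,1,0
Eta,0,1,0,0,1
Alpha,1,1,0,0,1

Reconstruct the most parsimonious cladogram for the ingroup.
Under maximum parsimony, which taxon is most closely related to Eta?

Alpha

Character polarity is set by the outgroup: the derived state is whichever differs from the outgroup's state, so for C1, C3 the derived state is '0', and for the remaining characters it is '1'.
C1 (derived state '0') is unique to Eta (autapomorphy; uninformative for grouping).
All ingroup taxa share the derived state '1' for C2; it defines the ingroup but does not resolve relationships within it.
Only Alpha and Eta show the derived state '0' for C3, supporting them as a clade.
C4 (derived state '1') is unique to Beta (autapomorphy; uninformative for grouping).
C5 (derived state '1') is shared by Alpha, Delta, and Eta — a synapomorphy uniting that clade.
Most parsimonious ingroup topology: ((Delta,(Eta,Alpha)),Beta).
Eta and Alpha form a cherry on this tree, so they are sister taxa.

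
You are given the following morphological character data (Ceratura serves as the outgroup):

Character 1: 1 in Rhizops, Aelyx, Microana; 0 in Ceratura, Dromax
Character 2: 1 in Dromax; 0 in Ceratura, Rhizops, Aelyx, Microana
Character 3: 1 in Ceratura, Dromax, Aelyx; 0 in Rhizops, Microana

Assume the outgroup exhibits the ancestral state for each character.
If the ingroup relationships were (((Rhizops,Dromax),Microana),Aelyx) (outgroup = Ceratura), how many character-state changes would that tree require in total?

5

Map each character onto (((Rhizops,Dromax),Microana),Aelyx) (rooted by Ceratura) and count the minimum state changes it requires (Fitch parsimony):
Character 1: 2; Character 2: 1; Character 3: 2.
Total tree length = 5.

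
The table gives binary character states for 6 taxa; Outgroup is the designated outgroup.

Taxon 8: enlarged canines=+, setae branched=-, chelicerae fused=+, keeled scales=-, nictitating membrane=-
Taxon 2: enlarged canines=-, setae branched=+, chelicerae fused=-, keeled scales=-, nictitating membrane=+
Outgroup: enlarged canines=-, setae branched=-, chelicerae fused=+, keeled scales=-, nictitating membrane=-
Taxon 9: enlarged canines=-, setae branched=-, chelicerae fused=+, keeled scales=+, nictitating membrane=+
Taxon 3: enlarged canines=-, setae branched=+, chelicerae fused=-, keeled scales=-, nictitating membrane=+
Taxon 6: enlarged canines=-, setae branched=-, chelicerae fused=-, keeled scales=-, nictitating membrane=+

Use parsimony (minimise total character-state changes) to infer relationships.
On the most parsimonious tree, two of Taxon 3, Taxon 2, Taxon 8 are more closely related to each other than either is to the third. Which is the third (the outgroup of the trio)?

Taxon 8

Character polarity is set by the outgroup: the derived state is whichever differs from the outgroup's state, so for chelicerae fused the derived state is '-', and for the remaining characters it is '+'.
enlarged canines: derived state '+' in Taxon 8 only — an autapomorphy, so it tells us nothing about relationships among taxa.
setae branched (derived state '+') is shared by Taxon 2 and Taxon 3 — a synapomorphy uniting that clade.
chelicerae fused (derived state '-') is shared by Taxon 2, Taxon 3, and Taxon 6 — a synapomorphy uniting that clade.
keeled scales: derived state '+' in Taxon 9 only — an autapomorphy, so it tells us nothing about relationships among taxa.
nictitating membrane: derived state '+' in Taxon 2, Taxon 3, Taxon 6, and Taxon 9 only — synapomorphy for {Taxon 2, Taxon 3, Taxon 6, Taxon 9}.
Most parsimonious ingroup topology: (Taxon 8,(((Taxon 2,Taxon 3),Taxon 6),Taxon 9)).
Taxon 3 and Taxon 2 share a more recent common ancestor with each other than either does with Taxon 8, so Taxon 8 is the least closely related of the three.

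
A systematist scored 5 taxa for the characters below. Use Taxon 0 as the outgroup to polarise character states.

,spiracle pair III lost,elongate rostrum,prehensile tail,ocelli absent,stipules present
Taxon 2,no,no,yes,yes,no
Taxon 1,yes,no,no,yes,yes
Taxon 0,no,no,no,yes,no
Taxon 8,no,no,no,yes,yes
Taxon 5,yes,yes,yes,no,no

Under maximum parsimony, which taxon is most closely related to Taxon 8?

Taxon 1

Character polarity is set by the outgroup: the derived state is whichever differs from the outgroup's state, so for ocelli absent the derived state is 'no', and for the remaining characters it is 'yes'.
spiracle pair III lost groups Taxon 1 and Taxon 5, which is incompatible with the clades supported by the remaining characters; treating it as convergent (homoplasy) costs fewer steps than any alternative tree.
elongate rostrum: derived state 'yes' in Taxon 5 only — an autapomorphy, so it tells us nothing about relationships among taxa.
Only Taxon 2 and Taxon 5 show the derived state 'yes' for prehensile tail, supporting them as a clade.
ocelli absent: derived state 'no' in Taxon 5 only — an autapomorphy, so it tells us nothing about relationships among taxa.
stipules present (derived state 'yes') is shared by Taxon 1 and Taxon 8 — a synapomorphy uniting that clade.
Most parsimonious ingroup topology: ((Taxon 1,Taxon 8),(Taxon 2,Taxon 5)).
Taxon 8 and Taxon 1 form a cherry on this tree, so they are sister taxa.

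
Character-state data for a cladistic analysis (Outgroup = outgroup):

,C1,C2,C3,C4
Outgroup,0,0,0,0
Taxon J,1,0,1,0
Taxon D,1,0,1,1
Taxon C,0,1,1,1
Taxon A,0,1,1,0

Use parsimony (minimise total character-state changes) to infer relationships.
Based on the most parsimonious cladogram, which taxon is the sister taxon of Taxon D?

Taxon J

The outgroup has state '0' for every character, so '1' is the derived state throughout.
Only Taxon D and Taxon J show the derived state '1' for C1, supporting them as a clade.
C2: derived state '1' in Taxon A and Taxon C only — synapomorphy for {Taxon A, Taxon C}.
C3 (derived state '1') is shared by all ingroup taxa — unites the whole ingroup.
C4 (state '1') occurs in Taxon C and Taxon D but conflicts with the nesting implied by the other characters — most parsimoniously interpreted as homoplasy.
Most parsimonious ingroup topology: ((Taxon J,Taxon D),(Taxon C,Taxon A)).
Taxon D and Taxon J form a cherry on this tree, so they are sister taxa.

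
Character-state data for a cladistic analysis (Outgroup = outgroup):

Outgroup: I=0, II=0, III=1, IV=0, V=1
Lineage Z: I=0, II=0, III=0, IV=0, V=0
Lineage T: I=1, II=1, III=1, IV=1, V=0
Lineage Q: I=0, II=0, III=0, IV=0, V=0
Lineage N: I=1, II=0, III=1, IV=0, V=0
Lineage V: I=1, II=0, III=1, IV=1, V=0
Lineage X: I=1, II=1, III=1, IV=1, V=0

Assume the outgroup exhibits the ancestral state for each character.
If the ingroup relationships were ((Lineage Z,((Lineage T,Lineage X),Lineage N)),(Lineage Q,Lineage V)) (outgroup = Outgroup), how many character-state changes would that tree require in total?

8

Map each character onto ((Lineage Z,((Lineage T,Lineage X),Lineage N)),(Lineage Q,Lineage V)) (rooted by Outgroup) and count the minimum state changes it requires (Fitch parsimony):
I: 2; II: 1; III: 2; IV: 2; V: 1.
Total tree length = 8.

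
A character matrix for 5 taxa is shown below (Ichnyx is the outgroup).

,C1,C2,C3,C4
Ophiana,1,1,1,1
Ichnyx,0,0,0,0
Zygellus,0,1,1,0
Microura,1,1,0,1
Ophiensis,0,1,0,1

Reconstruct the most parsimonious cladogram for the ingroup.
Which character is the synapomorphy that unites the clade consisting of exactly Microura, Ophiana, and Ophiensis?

The outgroup has state '0' for every character, so '1' is the derived state throughout.
C1 (derived state '1') is shared by Microura and Ophiana — a synapomorphy uniting that clade.
C2 (derived state '1') is shared by all ingroup taxa — unites the whole ingroup.
C3 (state '1') occurs in Ophiana and Zygellus but conflicts with the nesting implied by the other characters — most parsimoniously interpreted as homoplasy.
Only Microura, Ophiana, and Ophiensis show the derived state '1' for C4, supporting them as a clade.
Most parsimonious ingroup topology: (((Microura,Ophiana),Ophiensis),Zygellus).
The clade {Microura, Ophiana, Ophiensis} is supported by C4: its derived state '1' occurs in exactly those taxa and in no other taxon (including the outgroup).

C4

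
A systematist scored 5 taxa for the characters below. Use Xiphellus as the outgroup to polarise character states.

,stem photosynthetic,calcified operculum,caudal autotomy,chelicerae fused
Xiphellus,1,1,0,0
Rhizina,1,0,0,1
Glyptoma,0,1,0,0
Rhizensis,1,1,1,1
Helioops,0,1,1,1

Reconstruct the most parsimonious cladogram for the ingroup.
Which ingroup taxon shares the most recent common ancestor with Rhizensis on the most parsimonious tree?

Helioops

Character polarity is set by the outgroup: the derived state is whichever differs from the outgroup's state, so for stem photosynthetic, calcified operculum the derived state is '0', and for the remaining characters it is '1'.
stem photosynthetic (state '0') occurs in Glyptoma and Helioops but conflicts with the nesting implied by the other characters — most parsimoniously interpreted as homoplasy.
calcified operculum: derived state '0' in Rhizina only — an autapomorphy, so it tells us nothing about relationships among taxa.
caudal autotomy: derived state '1' in Helioops and Rhizensis only — synapomorphy for {Helioops, Rhizensis}.
chelicerae fused: derived state '1' in Helioops, Rhizensis, and Rhizina only — synapomorphy for {Helioops, Rhizensis, Rhizina}.
Most parsimonious ingroup topology: ((Rhizina,(Rhizensis,Helioops)),Glyptoma).
Rhizensis and Helioops form a cherry on this tree, so they are sister taxa.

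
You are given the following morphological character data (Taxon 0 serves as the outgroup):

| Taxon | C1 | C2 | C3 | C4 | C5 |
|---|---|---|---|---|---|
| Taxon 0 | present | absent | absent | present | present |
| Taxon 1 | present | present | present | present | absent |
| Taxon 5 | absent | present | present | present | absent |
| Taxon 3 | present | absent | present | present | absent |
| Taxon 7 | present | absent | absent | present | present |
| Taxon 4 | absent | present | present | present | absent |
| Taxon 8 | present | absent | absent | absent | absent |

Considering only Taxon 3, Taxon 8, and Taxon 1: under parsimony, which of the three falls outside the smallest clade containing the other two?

Character polarity is set by the outgroup: the derived state is whichever differs from the outgroup's state, so for C1, C4, C5 the derived state is 'absent', and for the remaining characters it is 'present'.
C1: derived state 'absent' in Taxon 4 and Taxon 5 only — synapomorphy for {Taxon 4, Taxon 5}.
Only Taxon 1, Taxon 4, and Taxon 5 show the derived state 'present' for C2, supporting them as a clade.
Only Taxon 1, Taxon 3, Taxon 4, and Taxon 5 show the derived state 'present' for C3, supporting them as a clade.
C4: derived state 'absent' in Taxon 8 only — an autapomorphy, so it tells us nothing about relationships among taxa.
C5 (derived state 'absent') is shared by Taxon 1, Taxon 3, Taxon 4, Taxon 5, and Taxon 8 — a synapomorphy uniting that clade.
Most parsimonious ingroup topology: ((((Taxon 1,(Taxon 5,Taxon 4)),Taxon 3),Taxon 8),Taxon 7).
Taxon 3 and Taxon 1 share a more recent common ancestor with each other than either does with Taxon 8, so Taxon 8 is the least closely related of the three.

Taxon 8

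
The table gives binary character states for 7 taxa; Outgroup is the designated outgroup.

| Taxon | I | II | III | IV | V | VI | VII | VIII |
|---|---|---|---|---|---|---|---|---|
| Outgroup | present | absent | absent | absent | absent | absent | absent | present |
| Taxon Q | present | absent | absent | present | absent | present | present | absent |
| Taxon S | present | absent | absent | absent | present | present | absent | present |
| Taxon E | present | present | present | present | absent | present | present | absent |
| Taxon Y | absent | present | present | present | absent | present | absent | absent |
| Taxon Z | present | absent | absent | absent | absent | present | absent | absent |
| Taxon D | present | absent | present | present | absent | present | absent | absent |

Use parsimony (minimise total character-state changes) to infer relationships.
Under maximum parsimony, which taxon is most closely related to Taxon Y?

Character polarity is set by the outgroup: the derived state is whichever differs from the outgroup's state, so for I, VIII the derived state is 'absent', and for the remaining characters it is 'present'.
I (derived state 'absent') is unique to Taxon Y (autapomorphy; uninformative for grouping).
II (derived state 'present') is shared by Taxon E and Taxon Y — a synapomorphy uniting that clade.
III: derived state 'present' in Taxon D, Taxon E, and Taxon Y only — synapomorphy for {Taxon D, Taxon E, Taxon Y}.
Only Taxon D, Taxon E, Taxon Q, and Taxon Y show the derived state 'present' for IV, supporting them as a clade.
V (derived state 'present') is unique to Taxon S (autapomorphy; uninformative for grouping).
All ingroup taxa share the derived state 'present' for VI; it defines the ingroup but does not resolve relationships within it.
VII (state 'present') occurs in Taxon E and Taxon Q but conflicts with the nesting implied by the other characters — most parsimoniously interpreted as homoplasy.
VIII: derived state 'absent' in Taxon D, Taxon E, Taxon Q, Taxon Y, and Taxon Z only — synapomorphy for {Taxon D, Taxon E, Taxon Q, Taxon Y, Taxon Z}.
Most parsimonious ingroup topology: (((Taxon Q,((Taxon E,Taxon Y),Taxon D)),Taxon Z),Taxon S).
Taxon Y and Taxon E form a cherry on this tree, so they are sister taxa.

Taxon E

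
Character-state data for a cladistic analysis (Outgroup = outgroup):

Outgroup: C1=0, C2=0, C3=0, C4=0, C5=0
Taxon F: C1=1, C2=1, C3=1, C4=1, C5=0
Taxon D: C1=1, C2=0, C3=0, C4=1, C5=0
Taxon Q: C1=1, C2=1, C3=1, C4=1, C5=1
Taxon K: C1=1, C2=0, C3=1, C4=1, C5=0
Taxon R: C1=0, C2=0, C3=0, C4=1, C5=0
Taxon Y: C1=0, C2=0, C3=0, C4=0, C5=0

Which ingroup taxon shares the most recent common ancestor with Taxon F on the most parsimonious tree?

Taxon Q

The outgroup has state '0' for every character, so '1' is the derived state throughout.
C1 (derived state '1') is shared by Taxon D, Taxon F, Taxon K, and Taxon Q — a synapomorphy uniting that clade.
C2 (derived state '1') is shared by Taxon F and Taxon Q — a synapomorphy uniting that clade.
C3: derived state '1' in Taxon F, Taxon K, and Taxon Q only — synapomorphy for {Taxon F, Taxon K, Taxon Q}.
C4: derived state '1' in Taxon D, Taxon F, Taxon K, Taxon Q, and Taxon R only — synapomorphy for {Taxon D, Taxon F, Taxon K, Taxon Q, Taxon R}.
C5: derived state '1' in Taxon Q only — an autapomorphy, so it tells us nothing about relationships among taxa.
Most parsimonious ingroup topology: (((((Taxon F,Taxon Q),Taxon K),Taxon D),Taxon R),Taxon Y).
Taxon F and Taxon Q form a cherry on this tree, so they are sister taxa.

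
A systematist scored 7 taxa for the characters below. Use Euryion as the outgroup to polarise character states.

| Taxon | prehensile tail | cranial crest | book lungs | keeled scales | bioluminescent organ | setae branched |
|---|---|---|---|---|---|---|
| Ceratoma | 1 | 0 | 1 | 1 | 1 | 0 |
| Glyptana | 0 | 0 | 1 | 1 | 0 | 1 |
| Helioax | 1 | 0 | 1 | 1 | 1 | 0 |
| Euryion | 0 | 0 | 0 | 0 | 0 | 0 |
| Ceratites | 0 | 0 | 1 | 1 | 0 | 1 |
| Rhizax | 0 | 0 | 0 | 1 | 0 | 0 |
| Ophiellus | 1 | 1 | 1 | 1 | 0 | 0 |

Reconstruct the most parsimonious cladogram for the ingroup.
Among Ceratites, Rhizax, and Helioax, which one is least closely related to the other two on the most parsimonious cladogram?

The outgroup has state '0' for every character, so '1' is the derived state throughout.
Only Ceratoma, Helioax, and Ophiellus show the derived state '1' for prehensile tail, supporting them as a clade.
cranial crest: derived state '1' in Ophiellus only — an autapomorphy, so it tells us nothing about relationships among taxa.
book lungs: derived state '1' in Ceratites, Ceratoma, Glyptana, Helioax, and Ophiellus only — synapomorphy for {Ceratites, Ceratoma, Glyptana, Helioax, Ophiellus}.
All ingroup taxa share the derived state '1' for keeled scales; it defines the ingroup but does not resolve relationships within it.
bioluminescent organ: derived state '1' in Ceratoma and Helioax only — synapomorphy for {Ceratoma, Helioax}.
setae branched (derived state '1') is shared by Ceratites and Glyptana — a synapomorphy uniting that clade.
Most parsimonious ingroup topology: (Rhizax,((Ceratites,Glyptana),((Helioax,Ceratoma),Ophiellus))).
Ceratites and Helioax share a more recent common ancestor with each other than either does with Rhizax, so Rhizax is the least closely related of the three.

Rhizax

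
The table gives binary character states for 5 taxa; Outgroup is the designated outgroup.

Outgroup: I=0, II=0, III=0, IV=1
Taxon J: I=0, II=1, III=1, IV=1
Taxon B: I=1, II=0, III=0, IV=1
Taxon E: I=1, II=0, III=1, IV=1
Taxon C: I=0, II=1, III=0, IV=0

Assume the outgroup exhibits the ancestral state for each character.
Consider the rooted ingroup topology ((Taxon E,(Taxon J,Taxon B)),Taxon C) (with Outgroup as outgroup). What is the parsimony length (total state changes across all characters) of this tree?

7

Map each character onto ((Taxon E,(Taxon J,Taxon B)),Taxon C) (rooted by Outgroup) and count the minimum state changes it requires (Fitch parsimony):
I: 2; II: 2; III: 2; IV: 1.
Total tree length = 7.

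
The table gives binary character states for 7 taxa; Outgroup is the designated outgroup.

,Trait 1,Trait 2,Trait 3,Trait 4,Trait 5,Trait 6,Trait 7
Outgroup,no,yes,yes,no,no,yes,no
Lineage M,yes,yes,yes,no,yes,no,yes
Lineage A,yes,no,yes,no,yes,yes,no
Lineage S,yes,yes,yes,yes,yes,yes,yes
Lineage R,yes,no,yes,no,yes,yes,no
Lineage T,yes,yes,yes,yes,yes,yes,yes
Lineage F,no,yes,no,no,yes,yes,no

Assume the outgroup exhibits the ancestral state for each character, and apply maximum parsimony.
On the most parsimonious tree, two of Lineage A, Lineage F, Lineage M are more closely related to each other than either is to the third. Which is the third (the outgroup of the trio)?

Character polarity is set by the outgroup: the derived state is whichever differs from the outgroup's state, so for Trait 2, Trait 3, Trait 6 the derived state is 'no', and for the remaining characters it is 'yes'.
Trait 1 (derived state 'yes') is shared by Lineage A, Lineage M, Lineage R, Lineage S, and Lineage T — a synapomorphy uniting that clade.
Trait 2 (derived state 'no') is shared by Lineage A and Lineage R — a synapomorphy uniting that clade.
Trait 3 (derived state 'no') is unique to Lineage F (autapomorphy; uninformative for grouping).
Trait 4 (derived state 'yes') is shared by Lineage S and Lineage T — a synapomorphy uniting that clade.
All ingroup taxa share the derived state 'yes' for Trait 5; it defines the ingroup but does not resolve relationships within it.
Trait 6: derived state 'no' in Lineage M only — an autapomorphy, so it tells us nothing about relationships among taxa.
Trait 7: derived state 'yes' in Lineage M, Lineage S, and Lineage T only — synapomorphy for {Lineage M, Lineage S, Lineage T}.
Most parsimonious ingroup topology: (((Lineage M,(Lineage S,Lineage T)),(Lineage A,Lineage R)),Lineage F).
Lineage A and Lineage M share a more recent common ancestor with each other than either does with Lineage F, so Lineage F is the least closely related of the three.

Lineage F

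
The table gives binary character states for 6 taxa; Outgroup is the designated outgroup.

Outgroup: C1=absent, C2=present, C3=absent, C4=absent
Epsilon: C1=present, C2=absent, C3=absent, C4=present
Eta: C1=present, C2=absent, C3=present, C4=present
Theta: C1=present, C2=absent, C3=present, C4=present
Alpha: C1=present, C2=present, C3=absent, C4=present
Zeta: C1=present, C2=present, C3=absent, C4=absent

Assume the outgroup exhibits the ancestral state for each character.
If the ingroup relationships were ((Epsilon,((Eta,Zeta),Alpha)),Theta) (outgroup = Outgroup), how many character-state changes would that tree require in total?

Map each character onto ((Epsilon,((Eta,Zeta),Alpha)),Theta) (rooted by Outgroup) and count the minimum state changes it requires (Fitch parsimony):
C1: 1; C2: 3; C3: 2; C4: 2.
Total tree length = 8.

8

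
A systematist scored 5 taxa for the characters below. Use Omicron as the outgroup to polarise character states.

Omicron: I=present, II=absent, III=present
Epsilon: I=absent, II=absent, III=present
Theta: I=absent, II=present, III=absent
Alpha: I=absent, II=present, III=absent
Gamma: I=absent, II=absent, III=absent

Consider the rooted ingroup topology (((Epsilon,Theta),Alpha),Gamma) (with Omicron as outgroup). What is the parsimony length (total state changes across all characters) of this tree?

Map each character onto (((Epsilon,Theta),Alpha),Gamma) (rooted by Omicron) and count the minimum state changes it requires (Fitch parsimony):
I: 1; II: 2; III: 2.
Total tree length = 5.

5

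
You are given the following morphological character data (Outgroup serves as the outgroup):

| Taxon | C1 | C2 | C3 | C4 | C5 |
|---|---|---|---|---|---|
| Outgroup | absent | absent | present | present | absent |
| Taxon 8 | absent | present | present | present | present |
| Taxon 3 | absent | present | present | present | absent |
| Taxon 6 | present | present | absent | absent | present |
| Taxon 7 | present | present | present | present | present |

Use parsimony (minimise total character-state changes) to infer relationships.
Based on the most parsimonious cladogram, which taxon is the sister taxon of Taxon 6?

Character polarity is set by the outgroup: the derived state is whichever differs from the outgroup's state, so for C3, C4 the derived state is 'absent', and for the remaining characters it is 'present'.
C1: derived state 'present' in Taxon 6 and Taxon 7 only — synapomorphy for {Taxon 6, Taxon 7}.
All ingroup taxa share the derived state 'present' for C2; it defines the ingroup but does not resolve relationships within it.
C3: derived state 'absent' in Taxon 6 only — an autapomorphy, so it tells us nothing about relationships among taxa.
C4 (derived state 'absent') is unique to Taxon 6 (autapomorphy; uninformative for grouping).
C5 (derived state 'present') is shared by Taxon 6, Taxon 7, and Taxon 8 — a synapomorphy uniting that clade.
Most parsimonious ingroup topology: ((Taxon 8,(Taxon 6,Taxon 7)),Taxon 3).
Taxon 6 and Taxon 7 form a cherry on this tree, so they are sister taxa.

Taxon 7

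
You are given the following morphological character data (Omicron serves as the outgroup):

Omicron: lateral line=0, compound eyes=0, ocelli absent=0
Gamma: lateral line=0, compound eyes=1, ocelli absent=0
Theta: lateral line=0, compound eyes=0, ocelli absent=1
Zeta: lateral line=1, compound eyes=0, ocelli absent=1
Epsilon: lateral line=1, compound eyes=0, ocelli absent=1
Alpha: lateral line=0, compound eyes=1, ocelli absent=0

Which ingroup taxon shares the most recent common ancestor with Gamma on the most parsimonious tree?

The outgroup has state '0' for every character, so '1' is the derived state throughout.
Only Epsilon and Zeta show the derived state '1' for lateral line, supporting them as a clade.
compound eyes: derived state '1' in Alpha and Gamma only — synapomorphy for {Alpha, Gamma}.
ocelli absent (derived state '1') is shared by Epsilon, Theta, and Zeta — a synapomorphy uniting that clade.
Most parsimonious ingroup topology: ((Gamma,Alpha),(Theta,(Zeta,Epsilon))).
Gamma and Alpha form a cherry on this tree, so they are sister taxa.

Alpha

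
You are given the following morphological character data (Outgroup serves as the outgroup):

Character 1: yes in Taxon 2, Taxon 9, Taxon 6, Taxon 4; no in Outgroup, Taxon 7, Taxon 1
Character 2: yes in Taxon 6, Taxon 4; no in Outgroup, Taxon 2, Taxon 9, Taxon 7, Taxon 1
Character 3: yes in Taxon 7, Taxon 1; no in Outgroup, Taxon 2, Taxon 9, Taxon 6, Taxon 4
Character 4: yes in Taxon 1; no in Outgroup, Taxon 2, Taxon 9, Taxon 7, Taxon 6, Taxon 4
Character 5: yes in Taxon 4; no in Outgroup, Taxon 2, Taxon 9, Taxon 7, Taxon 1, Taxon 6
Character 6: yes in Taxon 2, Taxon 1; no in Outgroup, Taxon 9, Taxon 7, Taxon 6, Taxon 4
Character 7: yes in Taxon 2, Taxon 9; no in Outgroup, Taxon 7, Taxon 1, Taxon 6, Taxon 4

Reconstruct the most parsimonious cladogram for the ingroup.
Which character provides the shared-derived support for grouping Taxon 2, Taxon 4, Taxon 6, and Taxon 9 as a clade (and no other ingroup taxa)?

Character 1

The outgroup has state 'no' for every character, so 'yes' is the derived state throughout.
Only Taxon 2, Taxon 4, Taxon 6, and Taxon 9 show the derived state 'yes' for Character 1, supporting them as a clade.
Character 2: derived state 'yes' in Taxon 4 and Taxon 6 only — synapomorphy for {Taxon 4, Taxon 6}.
Only Taxon 1 and Taxon 7 show the derived state 'yes' for Character 3, supporting them as a clade.
Character 4 (derived state 'yes') is unique to Taxon 1 (autapomorphy; uninformative for grouping).
Character 5: derived state 'yes' in Taxon 4 only — an autapomorphy, so it tells us nothing about relationships among taxa.
Character 6 groups Taxon 1 and Taxon 2, which is incompatible with the clades supported by the remaining characters; treating it as convergent (homoplasy) costs fewer steps than any alternative tree.
Character 7: derived state 'yes' in Taxon 2 and Taxon 9 only — synapomorphy for {Taxon 2, Taxon 9}.
Most parsimonious ingroup topology: (((Taxon 2,Taxon 9),(Taxon 6,Taxon 4)),(Taxon 7,Taxon 1)).
The clade {Taxon 2, Taxon 4, Taxon 6, Taxon 9} is supported by Character 1: its derived state 'yes' occurs in exactly those taxa and in no other taxon (including the outgroup).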